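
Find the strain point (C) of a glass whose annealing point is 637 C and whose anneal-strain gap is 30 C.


Strain point = annealing point - difference:
  T_strain = 637 - 30 = 607 C

607 C


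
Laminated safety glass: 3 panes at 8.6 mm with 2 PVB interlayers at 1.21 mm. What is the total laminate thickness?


Total thickness = glass contribution + PVB contribution
  Glass: 3 * 8.6 = 25.8 mm
  PVB: 2 * 1.21 = 2.42 mm
  Total = 25.8 + 2.42 = 28.22 mm

28.22 mm


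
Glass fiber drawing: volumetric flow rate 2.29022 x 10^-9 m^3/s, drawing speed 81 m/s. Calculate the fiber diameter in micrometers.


Cross-sectional area from continuity:
  A = Q / v = 2.29022 x 10^-9 / 81 = 2.827432 x 10^-11 m^2
Diameter from circular cross-section:
  d = sqrt(4A / pi) * 10^6 (m -> um)
  d = sqrt(4 * 2.827432 x 10^-11 / pi) * 10^6 = 6.0 um

6.0 um


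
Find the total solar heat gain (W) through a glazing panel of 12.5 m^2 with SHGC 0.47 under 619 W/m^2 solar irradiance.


Solar heat gain: Q = Area * SHGC * Irradiance
  Q = 12.5 * 0.47 * 619 = 3636.6 W

3636.6 W


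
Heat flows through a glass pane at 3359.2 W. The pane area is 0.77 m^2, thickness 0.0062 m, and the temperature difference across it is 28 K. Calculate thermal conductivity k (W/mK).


Fourier's law rearranged: k = Q * t / (A * dT)
  Numerator = 3359.2 * 0.0062 = 20.82704
  Denominator = 0.77 * 28 = 21.56
  k = 20.82704 / 21.56 = 0.966 W/mK

0.966 W/mK


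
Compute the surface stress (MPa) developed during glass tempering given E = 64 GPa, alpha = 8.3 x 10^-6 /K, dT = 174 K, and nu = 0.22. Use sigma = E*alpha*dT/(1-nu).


Tempering stress: sigma = E * alpha * dT / (1 - nu)
  E (MPa) = 64 * 1000 = 64000
  Numerator = 64000 * (8.3 x 10^-6) * 174 = 92.4288
  Denominator = 1 - 0.22 = 0.78
  sigma = 92.4288 / 0.78 = 118.5 MPa

118.5 MPa


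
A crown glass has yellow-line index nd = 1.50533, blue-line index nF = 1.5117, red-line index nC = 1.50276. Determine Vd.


Abbe number formula: Vd = (nd - 1) / (nF - nC)
  nd - 1 = 1.50533 - 1 = 0.50533
  nF - nC = 1.5117 - 1.50276 = 0.00894
  Vd = 0.50533 / 0.00894 = 56.52

56.52


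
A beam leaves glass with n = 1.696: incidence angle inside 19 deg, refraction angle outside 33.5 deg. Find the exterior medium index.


Apply Snell's law: n1 * sin(theta1) = n2 * sin(theta2)
  n2 = n1 * sin(theta1) / sin(theta2)
  sin(19) = 0.325568
  sin(33.5) = 0.551937
  n2 = 1.696 * 0.325568 / 0.551937 = 1.0004

1.0004


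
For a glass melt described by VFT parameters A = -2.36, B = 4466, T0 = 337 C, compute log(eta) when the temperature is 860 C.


VFT equation: log(eta) = A + B / (T - T0)
  T - T0 = 860 - 337 = 523
  B / (T - T0) = 4466 / 523 = 8.539
  log(eta) = -2.36 + 8.539 = 6.179

6.179


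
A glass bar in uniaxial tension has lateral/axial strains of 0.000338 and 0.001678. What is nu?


Poisson's ratio: nu = lateral strain / axial strain
  nu = 0.000338 / 0.001678 = 0.2014

0.2014


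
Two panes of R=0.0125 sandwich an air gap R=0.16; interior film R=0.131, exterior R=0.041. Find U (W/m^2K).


Total thermal resistance (series):
  R_total = R_in + R_glass + R_air + R_glass + R_out
  R_total = 0.131 + 0.0125 + 0.16 + 0.0125 + 0.041 = 0.357 m^2K/W
U-value = 1 / R_total = 1 / 0.357 = 2.801 W/m^2K

2.801 W/m^2K


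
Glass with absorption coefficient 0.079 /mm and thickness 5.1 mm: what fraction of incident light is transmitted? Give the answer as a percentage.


Beer-Lambert law: T = exp(-alpha * thickness)
  exponent = -0.079 * 5.1 = -0.4029
  T = exp(-0.4029) = 0.6684
  Percentage = 0.6684 * 100 = 66.84%

66.84%


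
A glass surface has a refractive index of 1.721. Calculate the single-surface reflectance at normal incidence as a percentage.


Fresnel reflectance at normal incidence:
  R = ((n - 1)/(n + 1))^2
  (n - 1)/(n + 1) = (1.721 - 1)/(1.721 + 1) = 0.264976
  R = 0.264976^2 = 0.0702123
  R(%) = 0.0702123 * 100 = 7.021%

7.021%


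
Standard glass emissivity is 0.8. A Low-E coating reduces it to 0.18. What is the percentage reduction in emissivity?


Percentage reduction = (1 - coated/uncoated) * 100
  Ratio = 0.18 / 0.8 = 0.225
  Reduction = (1 - 0.225) * 100 = 77.5%

77.5%


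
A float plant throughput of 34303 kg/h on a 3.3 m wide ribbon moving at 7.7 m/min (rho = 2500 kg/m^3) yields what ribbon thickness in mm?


Ribbon cross-section from mass balance:
  Volume rate = throughput / density = 34303 / 2500 = 13.7212 m^3/h
  thickness = volume rate / (speed * 60 * width), i.e.
  thickness = throughput / (60 * speed * width * density) * 1000
  thickness = 34303 / (60 * 7.7 * 3.3 * 2500) * 1000 = 9.0 mm

9.0 mm


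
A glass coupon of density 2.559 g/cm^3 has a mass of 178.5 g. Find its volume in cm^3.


Rearrange rho = m / V:
  V = m / rho
  V = 178.5 / 2.559 = 69.754 cm^3

69.754 cm^3


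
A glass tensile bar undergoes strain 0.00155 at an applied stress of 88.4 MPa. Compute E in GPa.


Young's modulus: E = stress / strain
  E = 88.4 MPa / 0.00155 = 57032.26 MPa
Convert to GPa: 57032.26 / 1000 = 57.03 GPa

57.03 GPa


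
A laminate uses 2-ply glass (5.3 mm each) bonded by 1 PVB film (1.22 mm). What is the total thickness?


Total thickness = glass contribution + PVB contribution
  Glass: 2 * 5.3 = 10.6 mm
  PVB: 1 * 1.22 = 1.22 mm
  Total = 10.6 + 1.22 = 11.82 mm

11.82 mm


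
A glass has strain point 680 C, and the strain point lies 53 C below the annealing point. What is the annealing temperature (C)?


T_anneal = T_strain + gap:
  T_anneal = 680 + 53 = 733 C

733 C


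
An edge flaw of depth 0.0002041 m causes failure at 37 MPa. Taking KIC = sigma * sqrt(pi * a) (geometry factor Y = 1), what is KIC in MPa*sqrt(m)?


Fracture toughness: KIC = sigma * sqrt(pi * a)
  pi * a = pi * 0.0002041 = 0.000641199
  sqrt(pi * a) = 0.025322
  KIC = 37 * 0.025322 = 0.937 MPa*sqrt(m)

0.937 MPa*sqrt(m)


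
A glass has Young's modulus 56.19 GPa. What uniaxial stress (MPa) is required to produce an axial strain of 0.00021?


Rearrange E = sigma / epsilon:
  sigma = E * epsilon
  E (MPa) = 56.19 * 1000 = 56190
  sigma = 56190 * 0.00021 = 11.8 MPa

11.8 MPa


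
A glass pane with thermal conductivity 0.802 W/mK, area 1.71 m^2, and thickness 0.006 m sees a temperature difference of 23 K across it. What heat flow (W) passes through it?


Fourier's law: Q = k * A * dT / t
  Q = 0.802 * 1.71 * 23 / 0.006
  Q = 31.54266 / 0.006 = 5257.1 W

5257.1 W


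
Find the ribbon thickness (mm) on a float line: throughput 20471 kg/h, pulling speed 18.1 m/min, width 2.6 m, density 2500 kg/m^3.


Ribbon cross-section from mass balance:
  Volume rate = throughput / density = 20471 / 2500 = 8.1884 m^3/h
  thickness = volume rate / (speed * 60 * width), i.e.
  thickness = throughput / (60 * speed * width * density) * 1000
  thickness = 20471 / (60 * 18.1 * 2.6 * 2500) * 1000 = 2.9 mm

2.9 mm


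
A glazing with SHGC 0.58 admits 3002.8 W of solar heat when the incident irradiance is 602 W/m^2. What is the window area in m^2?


Rearrange Q = Area * SHGC * Irradiance:
  Area = Q / (SHGC * Irradiance)
  Area = 3002.8 / (0.58 * 602) = 8.6 m^2

8.6 m^2


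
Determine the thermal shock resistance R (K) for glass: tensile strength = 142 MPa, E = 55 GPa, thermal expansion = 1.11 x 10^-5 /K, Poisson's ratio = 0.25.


Thermal shock resistance: R = sigma * (1 - nu) / (E * alpha)
  Numerator = 142 * (1 - 0.25) = 106.5
  Denominator = 55 * 1000 * (1.11 x 10^-5) = 0.6105
  R = 106.5 / 0.6105 = 174.4 K

174.4 K


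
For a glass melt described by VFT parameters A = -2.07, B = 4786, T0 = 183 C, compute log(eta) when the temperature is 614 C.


VFT equation: log(eta) = A + B / (T - T0)
  T - T0 = 614 - 183 = 431
  B / (T - T0) = 4786 / 431 = 11.104
  log(eta) = -2.07 + 11.104 = 9.034

9.034


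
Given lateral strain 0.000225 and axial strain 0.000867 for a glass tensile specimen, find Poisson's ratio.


Poisson's ratio: nu = lateral strain / axial strain
  nu = 0.000225 / 0.000867 = 0.2595

0.2595


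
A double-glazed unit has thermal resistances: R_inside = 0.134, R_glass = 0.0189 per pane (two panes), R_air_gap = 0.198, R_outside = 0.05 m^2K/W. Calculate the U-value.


Total thermal resistance (series):
  R_total = R_in + R_glass + R_air + R_glass + R_out
  R_total = 0.134 + 0.0189 + 0.198 + 0.0189 + 0.05 = 0.4198 m^2K/W
U-value = 1 / R_total = 1 / 0.4198 = 2.382 W/m^2K

2.382 W/m^2K


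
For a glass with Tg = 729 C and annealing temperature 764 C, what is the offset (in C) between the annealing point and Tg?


Offset = T_anneal - Tg:
  offset = 764 - 729 = 35 C

35 C


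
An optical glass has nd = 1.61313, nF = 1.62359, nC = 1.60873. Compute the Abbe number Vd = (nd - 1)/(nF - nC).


Abbe number formula: Vd = (nd - 1) / (nF - nC)
  nd - 1 = 1.61313 - 1 = 0.61313
  nF - nC = 1.62359 - 1.60873 = 0.01486
  Vd = 0.61313 / 0.01486 = 41.26

41.26


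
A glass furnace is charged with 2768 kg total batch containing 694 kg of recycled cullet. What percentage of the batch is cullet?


Cullet ratio = (cullet mass / total batch mass) * 100
  Ratio = 694 / 2768 * 100 = 25.07%

25.07%


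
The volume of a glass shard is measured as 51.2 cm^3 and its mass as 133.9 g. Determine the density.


Use the definition of density:
  rho = mass / volume
  rho = 133.9 / 51.2 = 2.615 g/cm^3

2.615 g/cm^3


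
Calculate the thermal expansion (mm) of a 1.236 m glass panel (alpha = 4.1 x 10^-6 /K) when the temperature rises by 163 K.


Thermal expansion formula: dL = alpha * L0 * dT
  dL = (4.1 x 10^-6) * 1.236 * 163 = 0.00082602 m
Convert to mm: 0.00082602 * 1000 = 0.826 mm

0.826 mm


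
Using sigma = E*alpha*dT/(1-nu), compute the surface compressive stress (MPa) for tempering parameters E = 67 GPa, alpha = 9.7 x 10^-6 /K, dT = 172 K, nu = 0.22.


Tempering stress: sigma = E * alpha * dT / (1 - nu)
  E (MPa) = 67 * 1000 = 67000
  Numerator = 67000 * (9.7 x 10^-6) * 172 = 111.7828
  Denominator = 1 - 0.22 = 0.78
  sigma = 111.7828 / 0.78 = 143.3 MPa

143.3 MPa


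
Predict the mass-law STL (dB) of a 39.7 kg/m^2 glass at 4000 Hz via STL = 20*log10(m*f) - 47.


Mass law: STL = 20 * log10(m * f) - 47
  m * f = 39.7 * 4000 = 158800
  log10(158800) = 5.20085
  STL = 20 * 5.20085 - 47 = 104.017 - 47 = 57.0 dB

57.0 dB


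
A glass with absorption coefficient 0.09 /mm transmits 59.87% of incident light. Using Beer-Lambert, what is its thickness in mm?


Rearrange T = exp(-alpha * thickness):
  thickness = -ln(T) / alpha
  T = 59.87/100 = 0.5987
  ln(T) = -0.51299
  -ln(T) = 0.51299
  thickness = 0.51299 / 0.09 = 5.7 mm

5.7 mm


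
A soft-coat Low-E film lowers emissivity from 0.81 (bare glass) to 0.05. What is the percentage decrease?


Percentage reduction = (1 - coated/uncoated) * 100
  Ratio = 0.05 / 0.81 = 0.0617
  Reduction = (1 - 0.0617) * 100 = 93.8%

93.8%


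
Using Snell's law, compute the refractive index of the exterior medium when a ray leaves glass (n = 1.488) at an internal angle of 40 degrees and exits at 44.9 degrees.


Apply Snell's law: n1 * sin(theta1) = n2 * sin(theta2)
  n2 = n1 * sin(theta1) / sin(theta2)
  sin(40) = 0.642788
  sin(44.9) = 0.705872
  n2 = 1.488 * 0.642788 / 0.705872 = 1.355

1.355


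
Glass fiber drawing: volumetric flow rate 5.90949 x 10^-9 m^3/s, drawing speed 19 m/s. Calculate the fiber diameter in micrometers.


Cross-sectional area from continuity:
  A = Q / v = 5.90949 x 10^-9 / 19 = 3.110258 x 10^-10 m^2
Diameter from circular cross-section:
  d = sqrt(4A / pi) * 10^6 (m -> um)
  d = sqrt(4 * 3.110258 x 10^-10 / pi) * 10^6 = 19.9 um

19.9 um


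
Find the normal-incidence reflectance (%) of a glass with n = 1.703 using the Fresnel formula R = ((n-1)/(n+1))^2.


Fresnel reflectance at normal incidence:
  R = ((n - 1)/(n + 1))^2
  (n - 1)/(n + 1) = (1.703 - 1)/(1.703 + 1) = 0.260081
  R = 0.260081^2 = 0.0676421
  R(%) = 0.0676421 * 100 = 6.764%

6.764%


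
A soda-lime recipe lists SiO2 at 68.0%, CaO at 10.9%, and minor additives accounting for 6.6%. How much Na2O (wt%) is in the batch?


Pieces sum to 100%:
  Na2O = 100 - (SiO2 + CaO + others)
  Na2O = 100 - (68.0 + 10.9 + 6.6) = 14.5%

14.5%


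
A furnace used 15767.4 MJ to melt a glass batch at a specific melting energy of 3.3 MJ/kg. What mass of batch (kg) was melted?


Rearrange E = m * s for m:
  m = E / s
  m = 15767.4 / 3.3 = 4778.0 kg

4778.0 kg


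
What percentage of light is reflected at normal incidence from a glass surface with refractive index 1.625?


Fresnel reflectance at normal incidence:
  R = ((n - 1)/(n + 1))^2
  (n - 1)/(n + 1) = (1.625 - 1)/(1.625 + 1) = 0.238095
  R = 0.238095^2 = 0.0566892
  R(%) = 0.0566892 * 100 = 5.669%

5.669%


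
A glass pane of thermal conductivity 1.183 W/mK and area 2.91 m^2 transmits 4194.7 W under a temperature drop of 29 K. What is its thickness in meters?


Fourier's law: t = k * A * dT / Q
  t = 1.183 * 2.91 * 29 / 4194.7
  t = 99.83337 / 4194.7 = 0.0238 m

0.0238 m


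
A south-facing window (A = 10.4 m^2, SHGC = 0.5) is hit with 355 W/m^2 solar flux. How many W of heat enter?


Solar heat gain: Q = Area * SHGC * Irradiance
  Q = 10.4 * 0.5 * 355 = 1846 W

1846 W


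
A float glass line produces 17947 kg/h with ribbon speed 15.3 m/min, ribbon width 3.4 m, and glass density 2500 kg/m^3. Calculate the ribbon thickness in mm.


Ribbon cross-section from mass balance:
  Volume rate = throughput / density = 17947 / 2500 = 7.1788 m^3/h
  thickness = volume rate / (speed * 60 * width), i.e.
  thickness = throughput / (60 * speed * width * density) * 1000
  thickness = 17947 / (60 * 15.3 * 3.4 * 2500) * 1000 = 2.3 mm

2.3 mm


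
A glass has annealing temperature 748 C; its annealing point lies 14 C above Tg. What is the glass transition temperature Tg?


Rearrange T_anneal = Tg + offset for Tg:
  Tg = T_anneal - offset = 748 - 14 = 734 C

734 C


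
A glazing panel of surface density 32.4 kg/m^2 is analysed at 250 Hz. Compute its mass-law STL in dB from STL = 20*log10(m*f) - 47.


Mass law: STL = 20 * log10(m * f) - 47
  m * f = 32.4 * 250 = 8100
  log10(8100) = 3.90849
  STL = 20 * 3.90849 - 47 = 78.1698 - 47 = 31.2 dB

31.2 dB


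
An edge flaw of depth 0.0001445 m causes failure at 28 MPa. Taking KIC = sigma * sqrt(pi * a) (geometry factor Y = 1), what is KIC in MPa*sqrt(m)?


Fracture toughness: KIC = sigma * sqrt(pi * a)
  pi * a = pi * 0.0001445 = 0.00045396
  sqrt(pi * a) = 0.021306
  KIC = 28 * 0.021306 = 0.597 MPa*sqrt(m)

0.597 MPa*sqrt(m)


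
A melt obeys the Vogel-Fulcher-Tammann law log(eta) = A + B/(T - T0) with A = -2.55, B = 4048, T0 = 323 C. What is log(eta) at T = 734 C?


VFT equation: log(eta) = A + B / (T - T0)
  T - T0 = 734 - 323 = 411
  B / (T - T0) = 4048 / 411 = 9.849
  log(eta) = -2.55 + 9.849 = 7.299

7.299


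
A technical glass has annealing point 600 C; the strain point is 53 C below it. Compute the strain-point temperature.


Strain point = annealing point - difference:
  T_strain = 600 - 53 = 547 C

547 C


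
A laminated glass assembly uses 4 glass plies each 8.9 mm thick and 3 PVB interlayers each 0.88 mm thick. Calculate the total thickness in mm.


Total thickness = glass contribution + PVB contribution
  Glass: 4 * 8.9 = 35.6 mm
  PVB: 3 * 0.88 = 2.64 mm
  Total = 35.6 + 2.64 = 38.24 mm

38.24 mm


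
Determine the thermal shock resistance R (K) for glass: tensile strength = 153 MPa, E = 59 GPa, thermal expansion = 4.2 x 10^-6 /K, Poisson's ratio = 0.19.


Thermal shock resistance: R = sigma * (1 - nu) / (E * alpha)
  Numerator = 153 * (1 - 0.19) = 123.93
  Denominator = 59 * 1000 * (4.2 x 10^-6) = 0.2478
  R = 123.93 / 0.2478 = 500.1 K

500.1 K


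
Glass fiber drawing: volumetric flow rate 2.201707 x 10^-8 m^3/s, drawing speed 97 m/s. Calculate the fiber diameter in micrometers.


Cross-sectional area from continuity:
  A = Q / v = 2.201707 x 10^-8 / 97 = 2.269801 x 10^-10 m^2
Diameter from circular cross-section:
  d = sqrt(4A / pi) * 10^6 (m -> um)
  d = sqrt(4 * 2.269801 x 10^-10 / pi) * 10^6 = 17.0 um

17.0 um


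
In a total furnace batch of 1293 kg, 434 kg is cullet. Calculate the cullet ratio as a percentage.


Cullet ratio = (cullet mass / total batch mass) * 100
  Ratio = 434 / 1293 * 100 = 33.57%

33.57%


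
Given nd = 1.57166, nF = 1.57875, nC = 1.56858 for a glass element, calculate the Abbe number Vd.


Abbe number formula: Vd = (nd - 1) / (nF - nC)
  nd - 1 = 1.57166 - 1 = 0.57166
  nF - nC = 1.57875 - 1.56858 = 0.01017
  Vd = 0.57166 / 0.01017 = 56.21

56.21


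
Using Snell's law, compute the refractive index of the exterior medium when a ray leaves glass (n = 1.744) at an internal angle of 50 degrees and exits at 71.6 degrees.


Apply Snell's law: n1 * sin(theta1) = n2 * sin(theta2)
  n2 = n1 * sin(theta1) / sin(theta2)
  sin(50) = 0.766044
  sin(71.6) = 0.948876
  n2 = 1.744 * 0.766044 / 0.948876 = 1.408

1.408


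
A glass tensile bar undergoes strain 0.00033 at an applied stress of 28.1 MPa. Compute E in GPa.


Young's modulus: E = stress / strain
  E = 28.1 MPa / 0.00033 = 85151.52 MPa
Convert to GPa: 85151.52 / 1000 = 85.15 GPa

85.15 GPa


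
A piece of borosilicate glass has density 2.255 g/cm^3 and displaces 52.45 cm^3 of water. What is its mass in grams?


Rearrange rho = m / V:
  m = rho * V
  m = 2.255 * 52.45 = 118.275 g

118.275 g


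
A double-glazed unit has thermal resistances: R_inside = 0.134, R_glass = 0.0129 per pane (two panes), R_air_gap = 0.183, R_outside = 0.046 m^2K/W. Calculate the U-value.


Total thermal resistance (series):
  R_total = R_in + R_glass + R_air + R_glass + R_out
  R_total = 0.134 + 0.0129 + 0.183 + 0.0129 + 0.046 = 0.3888 m^2K/W
U-value = 1 / R_total = 1 / 0.3888 = 2.572 W/m^2K

2.572 W/m^2K


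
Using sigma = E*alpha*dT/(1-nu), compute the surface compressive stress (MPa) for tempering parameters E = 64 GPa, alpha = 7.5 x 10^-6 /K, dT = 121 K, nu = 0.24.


Tempering stress: sigma = E * alpha * dT / (1 - nu)
  E (MPa) = 64 * 1000 = 64000
  Numerator = 64000 * (7.5 x 10^-6) * 121 = 58.08
  Denominator = 1 - 0.24 = 0.76
  sigma = 58.08 / 0.76 = 76.4 MPa

76.4 MPa


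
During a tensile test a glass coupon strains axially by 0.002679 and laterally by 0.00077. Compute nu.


Poisson's ratio: nu = lateral strain / axial strain
  nu = 0.00077 / 0.002679 = 0.2874

0.2874


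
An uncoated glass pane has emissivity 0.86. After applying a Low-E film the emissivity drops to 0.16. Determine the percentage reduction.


Percentage reduction = (1 - coated/uncoated) * 100
  Ratio = 0.16 / 0.86 = 0.186
  Reduction = (1 - 0.186) * 100 = 81.4%

81.4%


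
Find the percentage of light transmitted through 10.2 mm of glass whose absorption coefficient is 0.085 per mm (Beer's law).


Beer-Lambert law: T = exp(-alpha * thickness)
  exponent = -0.085 * 10.2 = -0.867
  T = exp(-0.867) = 0.4202
  Percentage = 0.4202 * 100 = 42.02%

42.02%


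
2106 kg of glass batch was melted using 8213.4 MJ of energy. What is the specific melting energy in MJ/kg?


Rearrange E = m * s for s:
  s = E / m
  s = 8213.4 / 2106 = 3.9 MJ/kg

3.9 MJ/kg


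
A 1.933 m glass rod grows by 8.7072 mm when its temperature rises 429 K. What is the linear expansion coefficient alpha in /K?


Rearrange dL = alpha * L0 * dT for alpha:
  alpha = dL / (L0 * dT)
  alpha = (8.7072 / 1000) / (1.933 * 429) = 0.0000105 /K = 1.05 x 10^-5 /K

1.05 x 10^-5 /K


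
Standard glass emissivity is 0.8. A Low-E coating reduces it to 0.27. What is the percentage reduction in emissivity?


Percentage reduction = (1 - coated/uncoated) * 100
  Ratio = 0.27 / 0.8 = 0.3375
  Reduction = (1 - 0.3375) * 100 = 66.2%

66.2%


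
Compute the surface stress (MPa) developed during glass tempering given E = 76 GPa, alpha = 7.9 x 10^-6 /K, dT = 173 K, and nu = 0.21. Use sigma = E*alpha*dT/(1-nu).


Tempering stress: sigma = E * alpha * dT / (1 - nu)
  E (MPa) = 76 * 1000 = 76000
  Numerator = 76000 * (7.9 x 10^-6) * 173 = 103.8692
  Denominator = 1 - 0.21 = 0.79
  sigma = 103.8692 / 0.79 = 131.5 MPa

131.5 MPa


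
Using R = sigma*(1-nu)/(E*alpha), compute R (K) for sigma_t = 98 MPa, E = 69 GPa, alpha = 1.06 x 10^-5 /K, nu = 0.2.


Thermal shock resistance: R = sigma * (1 - nu) / (E * alpha)
  Numerator = 98 * (1 - 0.2) = 78.4
  Denominator = 69 * 1000 * (1.06 x 10^-5) = 0.7314
  R = 78.4 / 0.7314 = 107.2 K

107.2 K


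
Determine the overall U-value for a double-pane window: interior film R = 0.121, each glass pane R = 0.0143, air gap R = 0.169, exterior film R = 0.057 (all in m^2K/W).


Total thermal resistance (series):
  R_total = R_in + R_glass + R_air + R_glass + R_out
  R_total = 0.121 + 0.0143 + 0.169 + 0.0143 + 0.057 = 0.3756 m^2K/W
U-value = 1 / R_total = 1 / 0.3756 = 2.662 W/m^2K

2.662 W/m^2K


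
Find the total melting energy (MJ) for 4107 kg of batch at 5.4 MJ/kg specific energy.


Total energy = mass * specific energy
  E = 4107 * 5.4 = 22177.8 MJ

22177.8 MJ


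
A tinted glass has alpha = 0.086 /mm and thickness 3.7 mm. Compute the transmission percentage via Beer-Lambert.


Beer-Lambert law: T = exp(-alpha * thickness)
  exponent = -0.086 * 3.7 = -0.3182
  T = exp(-0.3182) = 0.7275
  Percentage = 0.7275 * 100 = 72.75%

72.75%


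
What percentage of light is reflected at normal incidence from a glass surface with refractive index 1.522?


Fresnel reflectance at normal incidence:
  R = ((n - 1)/(n + 1))^2
  (n - 1)/(n + 1) = (1.522 - 1)/(1.522 + 1) = 0.206979
  R = 0.206979^2 = 0.0428403
  R(%) = 0.0428403 * 100 = 4.284%

4.284%


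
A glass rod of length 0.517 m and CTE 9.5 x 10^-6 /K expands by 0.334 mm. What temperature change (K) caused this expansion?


Rearrange dL = alpha * L0 * dT for dT:
  dT = dL / (alpha * L0)
  dL (m) = 0.334 / 1000 = 0.000334
  dT = 0.000334 / ((9.5 x 10^-6) * 0.517) = 68.0 K

68.0 K


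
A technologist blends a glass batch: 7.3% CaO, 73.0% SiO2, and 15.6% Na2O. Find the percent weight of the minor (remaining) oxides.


Sum the three major oxides:
  SiO2 + Na2O + CaO = 73.0 + 15.6 + 7.3 = 95.9%
Subtract from 100%:
  Others = 100 - 95.9 = 4.1%

4.1%


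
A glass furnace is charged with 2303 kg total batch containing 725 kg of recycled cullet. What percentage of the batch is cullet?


Cullet ratio = (cullet mass / total batch mass) * 100
  Ratio = 725 / 2303 * 100 = 31.48%

31.48%


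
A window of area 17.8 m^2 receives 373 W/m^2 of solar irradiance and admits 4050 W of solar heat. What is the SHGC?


Rearrange Q = Area * SHGC * Irradiance:
  SHGC = Q / (Area * Irradiance)
  SHGC = 4050 / (17.8 * 373) = 0.61

0.61


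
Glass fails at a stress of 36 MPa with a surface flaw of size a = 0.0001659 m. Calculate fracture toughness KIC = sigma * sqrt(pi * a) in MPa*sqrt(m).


Fracture toughness: KIC = sigma * sqrt(pi * a)
  pi * a = pi * 0.0001659 = 0.00052119
  sqrt(pi * a) = 0.02283
  KIC = 36 * 0.02283 = 0.822 MPa*sqrt(m)

0.822 MPa*sqrt(m)


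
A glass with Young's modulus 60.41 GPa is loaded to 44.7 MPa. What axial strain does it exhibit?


Rearrange E = sigma / epsilon:
  epsilon = sigma / E
  E (MPa) = 60.41 * 1000 = 60410
  epsilon = 44.7 / 60410 = 0.00074

0.00074


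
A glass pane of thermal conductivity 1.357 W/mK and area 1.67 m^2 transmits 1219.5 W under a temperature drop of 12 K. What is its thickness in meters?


Fourier's law: t = k * A * dT / Q
  t = 1.357 * 1.67 * 12 / 1219.5
  t = 27.19428 / 1219.5 = 0.0223 m

0.0223 m


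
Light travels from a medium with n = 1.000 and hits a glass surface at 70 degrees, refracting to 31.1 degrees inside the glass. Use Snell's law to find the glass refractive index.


Apply Snell's law: n1 * sin(theta1) = n2 * sin(theta2)
  n2 = n1 * sin(theta1) / sin(theta2)
  sin(70) = 0.939693
  sin(31.1) = 0.516533
  n2 = 1.000 * 0.939693 / 0.516533 = 1.8192

1.8192


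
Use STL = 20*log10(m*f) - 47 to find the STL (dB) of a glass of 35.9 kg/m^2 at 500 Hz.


Mass law: STL = 20 * log10(m * f) - 47
  m * f = 35.9 * 500 = 17950
  log10(17950) = 4.25406
  STL = 20 * 4.25406 - 47 = 85.0812 - 47 = 38.1 dB

38.1 dB


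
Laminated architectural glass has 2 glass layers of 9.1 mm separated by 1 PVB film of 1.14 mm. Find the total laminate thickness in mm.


Total thickness = glass contribution + PVB contribution
  Glass: 2 * 9.1 = 18.2 mm
  PVB: 1 * 1.14 = 1.14 mm
  Total = 18.2 + 1.14 = 19.34 mm

19.34 mm


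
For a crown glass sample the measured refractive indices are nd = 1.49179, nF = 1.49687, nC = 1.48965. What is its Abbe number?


Abbe number formula: Vd = (nd - 1) / (nF - nC)
  nd - 1 = 1.49179 - 1 = 0.49179
  nF - nC = 1.49687 - 1.48965 = 0.00722
  Vd = 0.49179 / 0.00722 = 68.11

68.11


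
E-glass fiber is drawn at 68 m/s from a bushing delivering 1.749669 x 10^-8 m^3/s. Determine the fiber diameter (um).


Cross-sectional area from continuity:
  A = Q / v = 1.749669 x 10^-8 / 68 = 2.573043 x 10^-10 m^2
Diameter from circular cross-section:
  d = sqrt(4A / pi) * 10^6 (m -> um)
  d = sqrt(4 * 2.573043 x 10^-10 / pi) * 10^6 = 18.1 um

18.1 um


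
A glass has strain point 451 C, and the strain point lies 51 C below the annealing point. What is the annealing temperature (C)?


T_anneal = T_strain + gap:
  T_anneal = 451 + 51 = 502 C

502 C


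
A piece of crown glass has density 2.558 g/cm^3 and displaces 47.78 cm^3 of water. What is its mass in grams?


Rearrange rho = m / V:
  m = rho * V
  m = 2.558 * 47.78 = 122.221 g

122.221 g


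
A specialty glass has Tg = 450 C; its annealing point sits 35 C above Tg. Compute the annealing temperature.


The annealing temperature is Tg plus the offset:
  T_anneal = 450 + 35 = 485 C

485 C


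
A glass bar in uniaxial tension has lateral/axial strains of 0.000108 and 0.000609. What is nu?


Poisson's ratio: nu = lateral strain / axial strain
  nu = 0.000108 / 0.000609 = 0.1773

0.1773


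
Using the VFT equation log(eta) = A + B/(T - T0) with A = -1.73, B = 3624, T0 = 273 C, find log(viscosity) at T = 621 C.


VFT equation: log(eta) = A + B / (T - T0)
  T - T0 = 621 - 273 = 348
  B / (T - T0) = 3624 / 348 = 10.414
  log(eta) = -1.73 + 10.414 = 8.684

8.684


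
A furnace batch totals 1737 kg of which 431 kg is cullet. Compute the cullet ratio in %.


Cullet ratio = (cullet mass / total batch mass) * 100
  Ratio = 431 / 1737 * 100 = 24.81%

24.81%


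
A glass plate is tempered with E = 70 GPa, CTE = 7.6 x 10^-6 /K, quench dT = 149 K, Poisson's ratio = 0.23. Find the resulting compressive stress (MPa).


Tempering stress: sigma = E * alpha * dT / (1 - nu)
  E (MPa) = 70 * 1000 = 70000
  Numerator = 70000 * (7.6 x 10^-6) * 149 = 79.268
  Denominator = 1 - 0.23 = 0.77
  sigma = 79.268 / 0.77 = 102.9 MPa

102.9 MPa


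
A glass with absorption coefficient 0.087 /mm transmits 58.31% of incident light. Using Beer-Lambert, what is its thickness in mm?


Rearrange T = exp(-alpha * thickness):
  thickness = -ln(T) / alpha
  T = 58.31/100 = 0.5831
  ln(T) = -0.5394
  -ln(T) = 0.5394
  thickness = 0.5394 / 0.087 = 6.2 mm

6.2 mm


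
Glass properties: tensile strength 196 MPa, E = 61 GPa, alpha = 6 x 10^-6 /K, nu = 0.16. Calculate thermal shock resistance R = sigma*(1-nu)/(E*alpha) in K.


Thermal shock resistance: R = sigma * (1 - nu) / (E * alpha)
  Numerator = 196 * (1 - 0.16) = 164.64
  Denominator = 61 * 1000 * (6 x 10^-6) = 0.366
  R = 164.64 / 0.366 = 449.8 K

449.8 K


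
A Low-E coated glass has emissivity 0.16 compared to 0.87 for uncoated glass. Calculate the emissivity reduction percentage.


Percentage reduction = (1 - coated/uncoated) * 100
  Ratio = 0.16 / 0.87 = 0.1839
  Reduction = (1 - 0.1839) * 100 = 81.6%

81.6%


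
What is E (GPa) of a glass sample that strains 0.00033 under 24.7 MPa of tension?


Young's modulus: E = stress / strain
  E = 24.7 MPa / 0.00033 = 74848.48 MPa
Convert to GPa: 74848.48 / 1000 = 74.85 GPa

74.85 GPa


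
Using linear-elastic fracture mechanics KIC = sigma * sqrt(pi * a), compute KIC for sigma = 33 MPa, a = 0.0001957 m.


Fracture toughness: KIC = sigma * sqrt(pi * a)
  pi * a = pi * 0.0001957 = 0.00061481
  sqrt(pi * a) = 0.024795
  KIC = 33 * 0.024795 = 0.818 MPa*sqrt(m)

0.818 MPa*sqrt(m)


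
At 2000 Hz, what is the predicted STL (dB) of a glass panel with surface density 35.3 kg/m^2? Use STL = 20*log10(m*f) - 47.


Mass law: STL = 20 * log10(m * f) - 47
  m * f = 35.3 * 2000 = 70600
  log10(70600) = 4.8488
  STL = 20 * 4.8488 - 47 = 96.976 - 47 = 50.0 dB

50.0 dB


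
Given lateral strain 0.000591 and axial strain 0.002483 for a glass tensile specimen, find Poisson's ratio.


Poisson's ratio: nu = lateral strain / axial strain
  nu = 0.000591 / 0.002483 = 0.238

0.238


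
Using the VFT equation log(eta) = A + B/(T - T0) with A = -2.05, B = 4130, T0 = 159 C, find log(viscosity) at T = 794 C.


VFT equation: log(eta) = A + B / (T - T0)
  T - T0 = 794 - 159 = 635
  B / (T - T0) = 4130 / 635 = 6.504
  log(eta) = -2.05 + 6.504 = 4.454

4.454


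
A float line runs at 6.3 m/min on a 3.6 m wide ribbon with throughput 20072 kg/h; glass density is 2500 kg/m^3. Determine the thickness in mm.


Ribbon cross-section from mass balance:
  Volume rate = throughput / density = 20072 / 2500 = 8.0288 m^3/h
  thickness = volume rate / (speed * 60 * width), i.e.
  thickness = throughput / (60 * speed * width * density) * 1000
  thickness = 20072 / (60 * 6.3 * 3.6 * 2500) * 1000 = 5.9 mm

5.9 mm


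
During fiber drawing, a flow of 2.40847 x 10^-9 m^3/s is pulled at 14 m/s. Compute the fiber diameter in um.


Cross-sectional area from continuity:
  A = Q / v = 2.40847 x 10^-9 / 14 = 1.720336 x 10^-10 m^2
Diameter from circular cross-section:
  d = sqrt(4A / pi) * 10^6 (m -> um)
  d = sqrt(4 * 1.720336 x 10^-10 / pi) * 10^6 = 14.8 um

14.8 um


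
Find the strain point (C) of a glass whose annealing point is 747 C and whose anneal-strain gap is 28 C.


Strain point = annealing point - difference:
  T_strain = 747 - 28 = 719 C

719 C


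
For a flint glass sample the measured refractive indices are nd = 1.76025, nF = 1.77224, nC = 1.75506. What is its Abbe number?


Abbe number formula: Vd = (nd - 1) / (nF - nC)
  nd - 1 = 1.76025 - 1 = 0.76025
  nF - nC = 1.77224 - 1.75506 = 0.01718
  Vd = 0.76025 / 0.01718 = 44.25

44.25


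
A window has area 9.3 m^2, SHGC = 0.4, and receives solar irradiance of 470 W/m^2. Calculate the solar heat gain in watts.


Solar heat gain: Q = Area * SHGC * Irradiance
  Q = 9.3 * 0.4 * 470 = 1748.4 W

1748.4 W


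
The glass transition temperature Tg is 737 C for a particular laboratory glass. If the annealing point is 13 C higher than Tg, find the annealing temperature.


The annealing temperature is Tg plus the offset:
  T_anneal = 737 + 13 = 750 C

750 C


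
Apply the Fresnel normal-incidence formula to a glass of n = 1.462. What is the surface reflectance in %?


Fresnel reflectance at normal incidence:
  R = ((n - 1)/(n + 1))^2
  (n - 1)/(n + 1) = (1.462 - 1)/(1.462 + 1) = 0.187652
  R = 0.187652^2 = 0.0352133
  R(%) = 0.0352133 * 100 = 3.521%

3.521%


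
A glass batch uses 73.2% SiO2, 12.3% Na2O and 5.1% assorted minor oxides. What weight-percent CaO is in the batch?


Pieces sum to 100%:
  CaO = 100 - (SiO2 + Na2O + others)
  CaO = 100 - (73.2 + 12.3 + 5.1) = 9.4%

9.4%


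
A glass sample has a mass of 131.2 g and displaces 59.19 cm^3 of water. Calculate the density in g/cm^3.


Use the definition of density:
  rho = mass / volume
  rho = 131.2 / 59.19 = 2.217 g/cm^3

2.217 g/cm^3


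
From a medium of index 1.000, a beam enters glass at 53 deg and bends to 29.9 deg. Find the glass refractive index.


Apply Snell's law: n1 * sin(theta1) = n2 * sin(theta2)
  n2 = n1 * sin(theta1) / sin(theta2)
  sin(53) = 0.798636
  sin(29.9) = 0.498488
  n2 = 1.000 * 0.798636 / 0.498488 = 1.6021

1.6021


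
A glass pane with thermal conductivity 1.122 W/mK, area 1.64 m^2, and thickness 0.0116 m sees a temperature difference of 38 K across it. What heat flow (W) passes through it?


Fourier's law: Q = k * A * dT / t
  Q = 1.122 * 1.64 * 38 / 0.0116
  Q = 69.92304 / 0.0116 = 6027.8 W

6027.8 W


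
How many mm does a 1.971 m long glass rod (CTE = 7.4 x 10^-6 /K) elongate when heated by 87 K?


Thermal expansion formula: dL = alpha * L0 * dT
  dL = (7.4 x 10^-6) * 1.971 * 87 = 0.00126893 m
Convert to mm: 0.00126893 * 1000 = 1.2689 mm

1.2689 mm


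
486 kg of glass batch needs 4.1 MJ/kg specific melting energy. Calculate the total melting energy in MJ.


Total energy = mass * specific energy
  E = 486 * 4.1 = 1992.6 MJ

1992.6 MJ


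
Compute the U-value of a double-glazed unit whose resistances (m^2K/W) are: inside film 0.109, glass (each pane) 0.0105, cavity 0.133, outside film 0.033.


Total thermal resistance (series):
  R_total = R_in + R_glass + R_air + R_glass + R_out
  R_total = 0.109 + 0.0105 + 0.133 + 0.0105 + 0.033 = 0.296 m^2K/W
U-value = 1 / R_total = 1 / 0.296 = 3.378 W/m^2K

3.378 W/m^2K


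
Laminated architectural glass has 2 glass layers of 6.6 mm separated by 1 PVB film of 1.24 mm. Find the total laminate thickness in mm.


Total thickness = glass contribution + PVB contribution
  Glass: 2 * 6.6 = 13.2 mm
  PVB: 1 * 1.24 = 1.24 mm
  Total = 13.2 + 1.24 = 14.44 mm

14.44 mm


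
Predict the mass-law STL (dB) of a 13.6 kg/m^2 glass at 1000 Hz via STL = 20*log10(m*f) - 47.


Mass law: STL = 20 * log10(m * f) - 47
  m * f = 13.6 * 1000 = 13600
  log10(13600) = 4.13354
  STL = 20 * 4.13354 - 47 = 82.6708 - 47 = 35.7 dB

35.7 dB


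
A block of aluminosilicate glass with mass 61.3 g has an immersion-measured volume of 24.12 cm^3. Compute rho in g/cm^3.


Use the definition of density:
  rho = mass / volume
  rho = 61.3 / 24.12 = 2.541 g/cm^3

2.541 g/cm^3


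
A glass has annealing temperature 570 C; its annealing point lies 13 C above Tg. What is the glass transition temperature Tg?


Rearrange T_anneal = Tg + offset for Tg:
  Tg = T_anneal - offset = 570 - 13 = 557 C

557 C


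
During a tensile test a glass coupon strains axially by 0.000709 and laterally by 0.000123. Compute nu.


Poisson's ratio: nu = lateral strain / axial strain
  nu = 0.000123 / 0.000709 = 0.1735

0.1735


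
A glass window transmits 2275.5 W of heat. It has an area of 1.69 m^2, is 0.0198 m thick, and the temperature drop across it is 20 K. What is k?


Fourier's law rearranged: k = Q * t / (A * dT)
  Numerator = 2275.5 * 0.0198 = 45.0549
  Denominator = 1.69 * 20 = 33.8
  k = 45.0549 / 33.8 = 1.333 W/mK

1.333 W/mK


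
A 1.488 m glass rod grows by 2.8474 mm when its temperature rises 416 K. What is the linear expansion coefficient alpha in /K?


Rearrange dL = alpha * L0 * dT for alpha:
  alpha = dL / (L0 * dT)
  alpha = (2.8474 / 1000) / (1.488 * 416) = 0.0000046 /K = 4.6 x 10^-6 /K

4.6 x 10^-6 /K


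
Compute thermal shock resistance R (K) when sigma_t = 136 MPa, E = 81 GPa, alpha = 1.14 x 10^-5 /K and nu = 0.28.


Thermal shock resistance: R = sigma * (1 - nu) / (E * alpha)
  Numerator = 136 * (1 - 0.28) = 97.92
  Denominator = 81 * 1000 * (1.14 x 10^-5) = 0.9234
  R = 97.92 / 0.9234 = 106.0 K

106.0 K


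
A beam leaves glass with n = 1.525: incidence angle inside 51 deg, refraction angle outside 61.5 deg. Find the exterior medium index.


Apply Snell's law: n1 * sin(theta1) = n2 * sin(theta2)
  n2 = n1 * sin(theta1) / sin(theta2)
  sin(51) = 0.777146
  sin(61.5) = 0.878817
  n2 = 1.525 * 0.777146 / 0.878817 = 1.3486

1.3486


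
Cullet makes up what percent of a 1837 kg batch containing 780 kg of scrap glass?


Cullet ratio = (cullet mass / total batch mass) * 100
  Ratio = 780 / 1837 * 100 = 42.46%

42.46%


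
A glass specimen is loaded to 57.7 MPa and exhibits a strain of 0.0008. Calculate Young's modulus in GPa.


Young's modulus: E = stress / strain
  E = 57.7 MPa / 0.0008 = 72125 MPa
Convert to GPa: 72125 / 1000 = 72.12 GPa

72.12 GPa


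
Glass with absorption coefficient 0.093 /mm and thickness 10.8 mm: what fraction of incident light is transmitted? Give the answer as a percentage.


Beer-Lambert law: T = exp(-alpha * thickness)
  exponent = -0.093 * 10.8 = -1.0044
  T = exp(-1.0044) = 0.3663
  Percentage = 0.3663 * 100 = 36.63%

36.63%


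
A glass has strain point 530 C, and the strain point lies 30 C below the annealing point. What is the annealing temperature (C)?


T_anneal = T_strain + gap:
  T_anneal = 530 + 30 = 560 C

560 C


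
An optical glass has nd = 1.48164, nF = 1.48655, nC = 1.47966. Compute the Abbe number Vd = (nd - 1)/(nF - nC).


Abbe number formula: Vd = (nd - 1) / (nF - nC)
  nd - 1 = 1.48164 - 1 = 0.48164
  nF - nC = 1.48655 - 1.47966 = 0.00689
  Vd = 0.48164 / 0.00689 = 69.9

69.9


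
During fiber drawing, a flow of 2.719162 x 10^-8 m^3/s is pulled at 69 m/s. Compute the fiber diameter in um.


Cross-sectional area from continuity:
  A = Q / v = 2.719162 x 10^-8 / 69 = 3.940814 x 10^-10 m^2
Diameter from circular cross-section:
  d = sqrt(4A / pi) * 10^6 (m -> um)
  d = sqrt(4 * 3.940814 x 10^-10 / pi) * 10^6 = 22.4 um

22.4 um


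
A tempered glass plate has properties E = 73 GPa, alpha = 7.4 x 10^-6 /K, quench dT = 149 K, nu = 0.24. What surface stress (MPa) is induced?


Tempering stress: sigma = E * alpha * dT / (1 - nu)
  E (MPa) = 73 * 1000 = 73000
  Numerator = 73000 * (7.4 x 10^-6) * 149 = 80.4898
  Denominator = 1 - 0.24 = 0.76
  sigma = 80.4898 / 0.76 = 105.9 MPa

105.9 MPa


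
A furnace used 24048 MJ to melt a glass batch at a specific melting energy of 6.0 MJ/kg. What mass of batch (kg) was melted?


Rearrange E = m * s for m:
  m = E / s
  m = 24048 / 6.0 = 4008.0 kg

4008.0 kg


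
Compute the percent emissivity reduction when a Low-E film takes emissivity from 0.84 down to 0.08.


Percentage reduction = (1 - coated/uncoated) * 100
  Ratio = 0.08 / 0.84 = 0.0952
  Reduction = (1 - 0.0952) * 100 = 90.5%

90.5%


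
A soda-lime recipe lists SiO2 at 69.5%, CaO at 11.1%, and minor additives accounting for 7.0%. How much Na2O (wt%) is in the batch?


Pieces sum to 100%:
  Na2O = 100 - (SiO2 + CaO + others)
  Na2O = 100 - (69.5 + 11.1 + 7.0) = 12.4%

12.4%


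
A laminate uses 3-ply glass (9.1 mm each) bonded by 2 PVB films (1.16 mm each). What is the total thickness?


Total thickness = glass contribution + PVB contribution
  Glass: 3 * 9.1 = 27.3 mm
  PVB: 2 * 1.16 = 2.32 mm
  Total = 27.3 + 2.32 = 29.62 mm

29.62 mm


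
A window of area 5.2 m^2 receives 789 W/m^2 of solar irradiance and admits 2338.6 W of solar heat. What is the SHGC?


Rearrange Q = Area * SHGC * Irradiance:
  SHGC = Q / (Area * Irradiance)
  SHGC = 2338.6 / (5.2 * 789) = 0.57

0.57


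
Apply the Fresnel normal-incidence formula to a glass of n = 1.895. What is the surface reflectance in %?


Fresnel reflectance at normal incidence:
  R = ((n - 1)/(n + 1))^2
  (n - 1)/(n + 1) = (1.895 - 1)/(1.895 + 1) = 0.309154
  R = 0.309154^2 = 0.0955762
  R(%) = 0.0955762 * 100 = 9.558%

9.558%


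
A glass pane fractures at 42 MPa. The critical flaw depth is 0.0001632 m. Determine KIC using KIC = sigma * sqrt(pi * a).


Fracture toughness: KIC = sigma * sqrt(pi * a)
  pi * a = pi * 0.0001632 = 0.000512708
  sqrt(pi * a) = 0.022643
  KIC = 42 * 0.022643 = 0.951 MPa*sqrt(m)

0.951 MPa*sqrt(m)


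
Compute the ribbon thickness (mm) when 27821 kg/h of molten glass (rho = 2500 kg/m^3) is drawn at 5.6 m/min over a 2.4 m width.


Ribbon cross-section from mass balance:
  Volume rate = throughput / density = 27821 / 2500 = 11.1284 m^3/h
  thickness = volume rate / (speed * 60 * width), i.e.
  thickness = throughput / (60 * speed * width * density) * 1000
  thickness = 27821 / (60 * 5.6 * 2.4 * 2500) * 1000 = 13.8 mm

13.8 mm


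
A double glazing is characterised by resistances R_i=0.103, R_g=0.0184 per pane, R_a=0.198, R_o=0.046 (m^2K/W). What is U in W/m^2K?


Total thermal resistance (series):
  R_total = R_in + R_glass + R_air + R_glass + R_out
  R_total = 0.103 + 0.0184 + 0.198 + 0.0184 + 0.046 = 0.3838 m^2K/W
U-value = 1 / R_total = 1 / 0.3838 = 2.606 W/m^2K

2.606 W/m^2K
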